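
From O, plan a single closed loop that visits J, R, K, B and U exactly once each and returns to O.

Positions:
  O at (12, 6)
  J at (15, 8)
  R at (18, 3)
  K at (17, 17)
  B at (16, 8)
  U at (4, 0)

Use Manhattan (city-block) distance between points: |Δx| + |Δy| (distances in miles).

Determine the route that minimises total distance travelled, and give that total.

62 miles — the shortest possible round trip.

O-J-R-K-B-U-O: 5+8+15+10+20+14 = 72
O-J-R-K-U-B-O: 5+8+15+30+20+6 = 84
O-J-R-B-K-U-O: 5+8+7+10+30+14 = 74
O-J-R-B-U-K-O: 5+8+7+20+30+16 = 86
O-J-R-U-K-B-O: 5+8+17+30+10+6 = 76
O-J-R-U-B-K-O: 5+8+17+20+10+16 = 76
O-J-K-R-B-U-O: 5+11+15+7+20+14 = 72
O-J-K-R-U-B-O: 5+11+15+17+20+6 = 74
O-J-K-B-R-U-O: 5+11+10+7+17+14 = 64
O-J-K-B-U-R-O: 5+11+10+20+17+9 = 72
O-J-K-U-R-B-O: 5+11+30+17+7+6 = 76
O-J-K-U-B-R-O: 5+11+30+20+7+9 = 82
O-J-B-R-K-U-O: 5+1+7+15+30+14 = 72
O-J-B-R-U-K-O: 5+1+7+17+30+16 = 76
… (46 more)
O-J-B-K-R-U-O: 5+1+10+15+17+14 = 62  ← best
The minimum is 62.
One optimal route: O → J → B → K → R → U → O (or its reverse).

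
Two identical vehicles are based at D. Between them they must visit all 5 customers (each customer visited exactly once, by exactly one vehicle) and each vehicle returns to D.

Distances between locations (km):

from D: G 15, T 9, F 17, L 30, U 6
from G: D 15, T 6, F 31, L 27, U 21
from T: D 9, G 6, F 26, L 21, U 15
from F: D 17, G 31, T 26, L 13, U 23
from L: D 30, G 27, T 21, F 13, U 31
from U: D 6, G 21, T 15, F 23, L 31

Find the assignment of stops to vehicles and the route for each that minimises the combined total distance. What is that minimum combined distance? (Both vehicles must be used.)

84 km — the smallest possible combined total.

There are 2^4 − 1 = 15 ways to divide the 5 stops into two non-empty groups. For each, the best each vehicle can do is its own shortest tour through its group:
  {G} + {T, F, L, U}: 30 + 72 = 102
  {T} + {G, F, L, U}: 18 + 84 = 102
  {G, T} + {F, L, U}: 30 + 67 = 97
  {F} + {G, T, L, U}: 34 + 79 = 113
  {G, F} + {T, L, U}: 63 + 67 = 130
  {T, F} + {G, L, U}: 52 + 79 = 131
  … (15 splits in total)
  {G, T, F, L} + {U}: 72 + 12 = 84  ← best
Best: vehicle 1 D → G → T → L → F → D = 72; vehicle 2 D → U → D = 12; combined 84.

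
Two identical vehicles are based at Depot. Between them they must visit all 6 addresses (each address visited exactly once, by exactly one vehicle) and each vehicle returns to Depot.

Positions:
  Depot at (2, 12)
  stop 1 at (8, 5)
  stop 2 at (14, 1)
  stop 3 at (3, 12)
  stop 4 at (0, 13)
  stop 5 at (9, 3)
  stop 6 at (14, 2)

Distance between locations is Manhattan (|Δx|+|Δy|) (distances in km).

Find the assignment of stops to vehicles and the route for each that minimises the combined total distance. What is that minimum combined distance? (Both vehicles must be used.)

Check every non-empty split of the stops between the two vehicles; for each half take its own optimal tour:
  {stop 1} + {stop 2, stop 3, stop 4, stop 5, stop 6}: 26 + 52 = 78
  {stop 2} + {stop 1, stop 3, stop 4, stop 5, stop 6}: 46 + 50 = 96
  {stop 1, stop 2} + {stop 3, stop 4, stop 5, stop 6}: 46 + 50 = 96
  {stop 3} + {stop 1, stop 2, stop 4, stop 5, stop 6}: 2 + 52 = 54
  {stop 1, stop 3} + {stop 2, stop 4, stop 5, stop 6}: 26 + 52 = 78
  {stop 2, stop 3} + {stop 1, stop 4, stop 5, stop 6}: 46 + 50 = 96
  … (31 splits in total)
  {stop 4} + {stop 1, stop 2, stop 3, stop 5, stop 6}: 6 + 46 = 52  ← best
Best: vehicle 1 Depot → stop 4 → Depot = 6; vehicle 2 Depot → stop 1 → stop 2 → stop 6 → stop 5 → stop 3 → Depot = 46; combined 52.

Minimum combined distance: 52 km.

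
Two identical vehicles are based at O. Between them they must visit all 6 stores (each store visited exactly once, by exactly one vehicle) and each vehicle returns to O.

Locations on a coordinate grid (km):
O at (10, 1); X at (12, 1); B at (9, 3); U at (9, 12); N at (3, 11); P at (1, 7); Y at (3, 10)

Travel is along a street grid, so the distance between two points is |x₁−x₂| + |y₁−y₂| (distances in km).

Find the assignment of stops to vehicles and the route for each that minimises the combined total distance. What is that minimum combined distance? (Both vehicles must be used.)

Check every non-empty split of the stops between the two vehicles; for each half take its own optimal tour:
  {X} + {B, U, N, P, Y}: 4 + 40 = 44
  {B} + {X, U, N, P, Y}: 6 + 44 = 50
  {X, B} + {U, N, P, Y}: 10 + 40 = 50
  {U} + {X, B, N, P, Y}: 24 + 42 = 66
  {X, U} + {B, N, P, Y}: 28 + 38 = 66
  {B, U} + {X, N, P, Y}: 24 + 42 = 66
  … (31 splits in total)
Best: vehicle 1 O → X → O = 4; vehicle 2 O → B → U → N → Y → P → O = 40; combined 44.

44 km — the smallest possible combined total.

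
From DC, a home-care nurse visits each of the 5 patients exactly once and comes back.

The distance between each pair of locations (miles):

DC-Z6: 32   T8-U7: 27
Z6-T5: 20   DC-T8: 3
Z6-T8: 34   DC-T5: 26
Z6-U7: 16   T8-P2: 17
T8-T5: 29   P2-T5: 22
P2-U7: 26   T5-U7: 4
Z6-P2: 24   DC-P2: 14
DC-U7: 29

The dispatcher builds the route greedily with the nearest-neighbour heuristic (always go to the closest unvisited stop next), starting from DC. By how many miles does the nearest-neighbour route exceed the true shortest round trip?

DC: T8=3, P2=14, T5=26, U7=29, Z6=32 ⇒ T8
T8: P2=17, U7=27, T5=29, Z6=34 ⇒ P2
P2: T5=22, Z6=24, U7=26 ⇒ T5
T5: U7=4, Z6=20 ⇒ U7
U7: Z6=16 ⇒ Z6
NN route DC → T8 → P2 → T5 → U7 → Z6 → DC costs 94.
Optimal: DC → T8 → P2 → Z6 → U7 → T5 → DC costs 90 (by enumerating all 60 distinct tours).
Excess = 94 − 90 = 4.

4 miles longer than the optimal tour.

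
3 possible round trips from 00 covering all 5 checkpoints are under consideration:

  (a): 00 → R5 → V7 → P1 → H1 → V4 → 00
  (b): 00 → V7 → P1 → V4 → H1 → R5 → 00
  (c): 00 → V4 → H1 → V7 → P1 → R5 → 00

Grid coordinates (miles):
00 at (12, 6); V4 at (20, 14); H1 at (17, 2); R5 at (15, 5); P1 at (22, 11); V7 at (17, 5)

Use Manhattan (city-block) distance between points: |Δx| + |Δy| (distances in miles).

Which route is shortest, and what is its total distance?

46 miles — (b) is the shortest.

(a): 4 + 2 + 11 + 14 + 15 + 16 = 62
(b): 6 + 11 + 5 + 15 + 5 + 4 = 46
(c): 16 + 15 + 3 + 11 + 13 + 4 = 62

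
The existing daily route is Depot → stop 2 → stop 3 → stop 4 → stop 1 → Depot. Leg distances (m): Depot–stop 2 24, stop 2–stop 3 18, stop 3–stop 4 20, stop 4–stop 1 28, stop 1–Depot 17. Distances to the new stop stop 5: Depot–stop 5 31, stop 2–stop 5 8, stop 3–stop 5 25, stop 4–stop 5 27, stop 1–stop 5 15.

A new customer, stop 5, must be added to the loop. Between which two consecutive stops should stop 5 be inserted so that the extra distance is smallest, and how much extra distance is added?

Insertion cost between consecutive stops i–j is d(i,stop 5) + d(stop 5,j) − d(i,j):
  between Depot and stop 2: 31 + 8 − 24 = 15
  between stop 2 and stop 3: 8 + 25 − 18 = 15
  between stop 3 and stop 4: 25 + 27 − 20 = 32
  between stop 4 and stop 1: 27 + 15 − 28 = 14
  between stop 1 and Depot: 15 + 31 − 17 = 29
Cheapest insertion is between stop 4 and stop 1, adding 14.
New total = 107 + 14 = 121.

Minimum extra distance: 14 m, inserting stop 5 between stop 4 and stop 1.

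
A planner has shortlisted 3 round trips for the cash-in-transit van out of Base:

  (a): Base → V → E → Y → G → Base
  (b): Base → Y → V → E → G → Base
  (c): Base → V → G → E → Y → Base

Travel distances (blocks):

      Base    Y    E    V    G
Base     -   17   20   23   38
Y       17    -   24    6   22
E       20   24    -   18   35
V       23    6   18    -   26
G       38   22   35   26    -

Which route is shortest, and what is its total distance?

(a): 23 + 18 + 24 + 22 + 38 = 125
(b): 17 + 6 + 18 + 35 + 38 = 114
(c): 23 + 26 + 35 + 24 + 17 = 125

Shortest is (b), total 114 blocks.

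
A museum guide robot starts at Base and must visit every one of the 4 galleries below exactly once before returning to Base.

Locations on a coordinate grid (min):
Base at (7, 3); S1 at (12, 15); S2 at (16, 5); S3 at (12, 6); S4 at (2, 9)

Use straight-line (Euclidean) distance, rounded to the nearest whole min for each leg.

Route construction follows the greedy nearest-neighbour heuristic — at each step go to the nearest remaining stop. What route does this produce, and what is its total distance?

Base → [S3:6 / S4:8 / S2:9 / S1:13] → S3 (6)
S3 → [S2:4 / S1:9 / S4:10] → S2 (4)
S2 → [S1:11 / S4:15] → S1 (11)
S1 → [S4:12] → S4 (12)
Return S4→Base: 8.
Total = 6 + 4 + 11 + 12 + 8 = 41.

Total distance 41 min via the nearest-neighbour route Base → S3 → S2 → S1 → S4 → Base.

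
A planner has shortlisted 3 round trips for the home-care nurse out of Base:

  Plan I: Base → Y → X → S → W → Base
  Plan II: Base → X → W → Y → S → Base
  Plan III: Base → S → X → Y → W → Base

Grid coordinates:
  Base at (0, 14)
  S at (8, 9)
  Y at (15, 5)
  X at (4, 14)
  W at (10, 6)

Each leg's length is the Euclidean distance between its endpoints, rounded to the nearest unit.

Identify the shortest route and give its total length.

Shortest is Plan II, total 36.

Plan I: 17 + 14 + 6 + 4 + 13 = 54
Plan II: 4 + 10 + 5 + 8 + 9 = 36
Plan III: 9 + 6 + 14 + 5 + 13 = 47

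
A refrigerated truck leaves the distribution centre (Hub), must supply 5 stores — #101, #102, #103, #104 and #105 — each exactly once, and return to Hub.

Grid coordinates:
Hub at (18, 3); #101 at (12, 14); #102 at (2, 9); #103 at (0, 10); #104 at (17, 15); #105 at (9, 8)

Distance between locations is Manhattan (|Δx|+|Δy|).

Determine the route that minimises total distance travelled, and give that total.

With 5 stops there are 5!/2 = 60 distinct round trips (a route and its reverse cost the same).
Hub→#101→#102→#103→#104→#105→Hub: 17+15+3+22+15+14 = 86
Hub→#101→#102→#103→#105→#104→Hub: 17+15+3+11+15+13 = 74
Hub→#101→#102→#104→#103→#105→Hub: 17+15+21+22+11+14 = 100
Hub→#101→#102→#104→#105→#103→Hub: 17+15+21+15+11+25 = 104
Hub→#101→#102→#105→#103→#104→Hub: 17+15+8+11+22+13 = 86
Hub→#101→#102→#105→#104→#103→Hub: 17+15+8+15+22+25 = 102
Hub→#101→#103→#102→#104→#105→Hub: 17+16+3+21+15+14 = 86
Hub→#101→#103→#102→#105→#104→Hub: 17+16+3+8+15+13 = 72
Hub→#101→#103→#104→#102→#105→Hub: 17+16+22+21+8+14 = 98
Hub→#101→#103→#104→#105→#102→Hub: 17+16+22+15+8+22 = 100
Hub→#101→#103→#105→#102→#104→Hub: 17+16+11+8+21+13 = 86
Hub→#101→#103→#105→#104→#102→Hub: 17+16+11+15+21+22 = 102
Hub→#101→#104→#102→#103→#105→Hub: 17+6+21+3+11+14 = 72
Hub→#101→#104→#102→#105→#103→Hub: 17+6+21+8+11+25 = 88
… (46 more)
Hub→#104→#101→#103→#102→#105→Hub: 13+6+16+3+8+14 = 60  ← best
The minimum is 60.
One optimal route: Hub → #104 → #101 → #103 → #102 → #105 → Hub (or its reverse).

Shortest round trip = 60.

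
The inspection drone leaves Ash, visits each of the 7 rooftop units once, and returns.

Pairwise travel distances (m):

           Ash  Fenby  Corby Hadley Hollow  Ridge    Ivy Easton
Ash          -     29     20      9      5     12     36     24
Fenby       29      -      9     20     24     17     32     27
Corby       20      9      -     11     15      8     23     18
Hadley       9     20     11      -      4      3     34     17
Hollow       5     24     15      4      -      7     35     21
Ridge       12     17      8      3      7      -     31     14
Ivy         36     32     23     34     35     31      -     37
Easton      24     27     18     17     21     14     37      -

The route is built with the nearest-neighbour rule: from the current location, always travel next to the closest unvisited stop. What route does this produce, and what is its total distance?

At Ash the remaining stops are Hollow 5, Hadley 9, Ridge 12, Corby 20, Easton 24, Fenby 29, Ivy 36; go to Hollow.
At Hollow the remaining stops are Hadley 4, Ridge 7, Corby 15, Easton 21, Fenby 24, Ivy 35; go to Hadley.
At Hadley the remaining stops are Ridge 3, Corby 11, Easton 17, Fenby 20, Ivy 34; go to Ridge.
At Ridge the remaining stops are Corby 8, Easton 14, Fenby 17, Ivy 31; go to Corby.
At Corby the remaining stops are Fenby 9, Easton 18, Ivy 23; go to Fenby.
At Fenby the remaining stops are Easton 27, Ivy 32; go to Easton.
At Easton the remaining stops are Ivy 37; go to Ivy.
Return Ivy→Ash: 36.
Total = 5 + 4 + 3 + 8 + 9 + 27 + 37 + 36 = 129.

Nearest-neighbour total = 129 m; route Ash → Hollow → Hadley → Ridge → Corby → Fenby → Easton → Ivy → Ash.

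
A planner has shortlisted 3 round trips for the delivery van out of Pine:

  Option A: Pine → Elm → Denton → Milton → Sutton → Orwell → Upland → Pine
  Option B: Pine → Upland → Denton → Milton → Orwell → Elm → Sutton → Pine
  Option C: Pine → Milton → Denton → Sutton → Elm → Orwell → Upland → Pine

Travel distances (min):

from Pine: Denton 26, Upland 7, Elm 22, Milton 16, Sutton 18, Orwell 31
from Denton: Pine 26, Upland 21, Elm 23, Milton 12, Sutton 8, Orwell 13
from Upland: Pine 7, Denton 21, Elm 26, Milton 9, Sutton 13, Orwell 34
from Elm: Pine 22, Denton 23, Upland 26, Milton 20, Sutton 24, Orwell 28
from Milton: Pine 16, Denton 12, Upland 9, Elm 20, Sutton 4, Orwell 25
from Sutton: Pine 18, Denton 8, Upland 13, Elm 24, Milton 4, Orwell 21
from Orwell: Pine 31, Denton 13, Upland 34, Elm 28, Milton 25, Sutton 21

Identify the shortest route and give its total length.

Option A: 22 + 23 + 12 + 4 + 21 + 34 + 7 = 123
Option B: 7 + 21 + 12 + 25 + 28 + 24 + 18 = 135
Option C: 16 + 12 + 8 + 24 + 28 + 34 + 7 = 129

123 min — Option A is the shortest.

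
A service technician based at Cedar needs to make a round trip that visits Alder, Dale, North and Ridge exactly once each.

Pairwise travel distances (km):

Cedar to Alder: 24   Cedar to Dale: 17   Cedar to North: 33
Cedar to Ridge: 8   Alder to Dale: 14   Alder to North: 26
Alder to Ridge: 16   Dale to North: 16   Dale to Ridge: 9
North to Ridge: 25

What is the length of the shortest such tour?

83 km — the shortest possible round trip.

Cedar-Alder-Dale-North-Ridge-Cedar: 24+14+16+25+8 = 87
Cedar-Alder-Dale-Ridge-North-Cedar: 24+14+9+25+33 = 105
Cedar-Alder-North-Dale-Ridge-Cedar: 24+26+16+9+8 = 83
Cedar-Alder-North-Ridge-Dale-Cedar: 24+26+25+9+17 = 101
Cedar-Alder-Ridge-Dale-North-Cedar: 24+16+9+16+33 = 98
Cedar-Alder-Ridge-North-Dale-Cedar: 24+16+25+16+17 = 98
Cedar-Dale-Alder-North-Ridge-Cedar: 17+14+26+25+8 = 90
Cedar-Dale-Alder-Ridge-North-Cedar: 17+14+16+25+33 = 105
Cedar-Dale-North-Alder-Ridge-Cedar: 17+16+26+16+8 = 83
Cedar-Dale-Ridge-Alder-North-Cedar: 17+9+16+26+33 = 101
Cedar-North-Alder-Dale-Ridge-Cedar: 33+26+14+9+8 = 90
Cedar-North-Dale-Alder-Ridge-Cedar: 33+16+14+16+8 = 87
The minimum is 83.
One optimal route: Cedar → Alder → North → Dale → Ridge → Cedar (or its reverse).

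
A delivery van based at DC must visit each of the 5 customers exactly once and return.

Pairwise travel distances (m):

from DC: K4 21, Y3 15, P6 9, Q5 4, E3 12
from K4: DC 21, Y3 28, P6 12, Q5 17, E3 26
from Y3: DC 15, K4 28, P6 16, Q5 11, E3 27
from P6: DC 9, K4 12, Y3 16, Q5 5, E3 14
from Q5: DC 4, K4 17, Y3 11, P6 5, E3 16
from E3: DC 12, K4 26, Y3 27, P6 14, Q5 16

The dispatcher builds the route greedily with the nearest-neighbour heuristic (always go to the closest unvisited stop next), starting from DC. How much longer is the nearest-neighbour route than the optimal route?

DC: Q5=4, P6=9, E3=12, Y3=15, K4=21 ⇒ Q5
Q5: P6=5, Y3=11, E3=16, K4=17 ⇒ P6
P6: K4=12, E3=14, Y3=16 ⇒ K4
K4: E3=26, Y3=28 ⇒ E3
E3: Y3=27 ⇒ Y3
NN route DC → Q5 → P6 → K4 → E3 → Y3 → DC costs 89.
Optimal: DC → Y3 → Q5 → K4 → P6 → E3 → DC costs 81 (by enumerating all 60 distinct tours).
Excess = 89 − 81 = 8.

The nearest-neighbour route is 8 m longer than optimal.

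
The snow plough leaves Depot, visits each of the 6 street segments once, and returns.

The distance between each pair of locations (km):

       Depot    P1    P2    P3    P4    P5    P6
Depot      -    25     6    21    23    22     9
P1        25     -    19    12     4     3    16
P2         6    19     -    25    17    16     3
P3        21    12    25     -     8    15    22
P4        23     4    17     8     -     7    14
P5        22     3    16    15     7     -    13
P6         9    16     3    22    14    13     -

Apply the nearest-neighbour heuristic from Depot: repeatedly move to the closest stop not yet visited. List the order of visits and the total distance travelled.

Depot → [P2:6 / P6:9 / P3:21 / P5:22 / P4:23 / P1:25] → P2 (6)
P2 → [P6:3 / P5:16 / P4:17 / P1:19 / P3:25] → P6 (3)
P6 → [P5:13 / P4:14 / P1:16 / P3:22] → P5 (13)
P5 → [P1:3 / P4:7 / P3:15] → P1 (3)
P1 → [P4:4 / P3:12] → P4 (4)
P4 → [P3:8] → P3 (8)
Return P3→Depot: 21.
Total = 6 + 3 + 13 + 3 + 4 + 8 + 21 = 58.

58 km along Depot → P2 → P6 → P5 → P1 → P4 → P3 → Depot.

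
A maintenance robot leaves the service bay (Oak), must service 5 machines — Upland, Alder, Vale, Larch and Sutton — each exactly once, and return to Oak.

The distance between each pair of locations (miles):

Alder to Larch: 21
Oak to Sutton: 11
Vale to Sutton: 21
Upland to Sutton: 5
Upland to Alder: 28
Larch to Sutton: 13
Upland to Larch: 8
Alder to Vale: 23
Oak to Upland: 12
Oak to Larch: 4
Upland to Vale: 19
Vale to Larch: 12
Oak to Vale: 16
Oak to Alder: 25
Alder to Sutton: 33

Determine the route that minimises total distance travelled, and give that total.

83 miles — the shortest possible round trip.

There are 60 distinct closed tours to check (reversals are equivalent).
Oak-Upland-Alder-Vale-Larch-Sutton-Oak: 12+28+23+12+13+11 = 99
Oak-Upland-Alder-Vale-Sutton-Larch-Oak: 12+28+23+21+13+4 = 101
Oak-Upland-Alder-Larch-Vale-Sutton-Oak: 12+28+21+12+21+11 = 105
Oak-Upland-Alder-Larch-Sutton-Vale-Oak: 12+28+21+13+21+16 = 111
Oak-Upland-Alder-Sutton-Vale-Larch-Oak: 12+28+33+21+12+4 = 110
Oak-Upland-Alder-Sutton-Larch-Vale-Oak: 12+28+33+13+12+16 = 114
Oak-Upland-Vale-Alder-Larch-Sutton-Oak: 12+19+23+21+13+11 = 99
Oak-Upland-Vale-Alder-Sutton-Larch-Oak: 12+19+23+33+13+4 = 104
Oak-Upland-Vale-Larch-Alder-Sutton-Oak: 12+19+12+21+33+11 = 108
Oak-Upland-Vale-Larch-Sutton-Alder-Oak: 12+19+12+13+33+25 = 114
Oak-Upland-Vale-Sutton-Alder-Larch-Oak: 12+19+21+33+21+4 = 110
Oak-Upland-Vale-Sutton-Larch-Alder-Oak: 12+19+21+13+21+25 = 111
Oak-Upland-Larch-Alder-Vale-Sutton-Oak: 12+8+21+23+21+11 = 96
Oak-Upland-Larch-Alder-Sutton-Vale-Oak: 12+8+21+33+21+16 = 111
… (46 more)
Oak-Larch-Alder-Vale-Upland-Sutton-Oak: 4+21+23+19+5+11 = 83  ← best
The minimum is 83.
One optimal route: Oak → Larch → Alder → Vale → Upland → Sutton → Oak (or its reverse).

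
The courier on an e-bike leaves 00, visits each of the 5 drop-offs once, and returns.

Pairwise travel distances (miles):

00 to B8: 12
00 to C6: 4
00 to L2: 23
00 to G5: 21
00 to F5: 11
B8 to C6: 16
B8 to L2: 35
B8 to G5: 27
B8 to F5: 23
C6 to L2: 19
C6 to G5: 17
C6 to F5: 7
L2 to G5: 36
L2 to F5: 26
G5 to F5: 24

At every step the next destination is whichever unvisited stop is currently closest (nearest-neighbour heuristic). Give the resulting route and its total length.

00 → [C6:4 / F5:11 / B8:12 / G5:21 / L2:23] → C6 (4)
C6 → [F5:7 / B8:16 / G5:17 / L2:19] → F5 (7)
F5 → [B8:23 / G5:24 / L2:26] → B8 (23)
B8 → [G5:27 / L2:35] → G5 (27)
G5 → [L2:36] → L2 (36)
Return L2→00: 23.
Total = 4 + 7 + 23 + 27 + 36 + 23 = 120.

Nearest-neighbour total = 120 miles; route 00 → C6 → F5 → B8 → G5 → L2 → 00.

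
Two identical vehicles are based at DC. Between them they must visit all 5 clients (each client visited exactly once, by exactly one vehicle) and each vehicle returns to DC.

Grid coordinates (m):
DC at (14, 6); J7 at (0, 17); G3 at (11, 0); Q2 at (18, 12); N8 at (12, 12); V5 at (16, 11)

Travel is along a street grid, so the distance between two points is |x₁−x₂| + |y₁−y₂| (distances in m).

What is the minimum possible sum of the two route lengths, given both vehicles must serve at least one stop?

There are 2^4 − 1 = 15 ways to divide the 5 stops into two non-empty groups. For each, the best each vehicle can do is its own shortest tour through its group:
  {J7} + {G3, Q2, N8, V5}: 50 + 38 = 88
  {G3} + {J7, Q2, N8, V5}: 18 + 58 = 76
  {J7, G3} + {Q2, N8, V5}: 62 + 24 = 86
  {Q2} + {J7, G3, N8, V5}: 20 + 66 = 86
  {J7, Q2} + {G3, N8, V5}: 58 + 34 = 92
  {G3, Q2} + {J7, N8, V5}: 38 + 54 = 92
  … (15 splits in total)
Best: vehicle 1 DC → G3 → DC = 18; vehicle 2 DC → J7 → N8 → Q2 → V5 → DC = 58; combined 76.

Minimum combined distance: 76 m.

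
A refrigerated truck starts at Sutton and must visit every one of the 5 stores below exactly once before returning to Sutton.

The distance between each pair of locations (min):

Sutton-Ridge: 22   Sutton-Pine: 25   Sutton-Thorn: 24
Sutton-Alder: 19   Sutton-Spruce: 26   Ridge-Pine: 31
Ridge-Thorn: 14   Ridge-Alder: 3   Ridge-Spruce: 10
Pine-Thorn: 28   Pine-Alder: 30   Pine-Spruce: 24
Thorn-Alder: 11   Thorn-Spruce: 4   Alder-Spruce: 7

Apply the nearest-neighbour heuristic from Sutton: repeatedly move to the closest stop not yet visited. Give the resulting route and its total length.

From Sutton: distances to unvisited — Alder=19, Ridge=22, Thorn=24, Pine=25, Spruce=26. Nearest is Alder (19).
From Alder: distances to unvisited — Ridge=3, Spruce=7, Thorn=11, Pine=30. Nearest is Ridge (3).
From Ridge: distances to unvisited — Spruce=10, Thorn=14, Pine=31. Nearest is Spruce (10).
From Spruce: distances to unvisited — Thorn=4, Pine=24. Nearest is Thorn (4).
From Thorn: distances to unvisited — Pine=28. Nearest is Pine (28).
Return Pine→Sutton: 25.
Total = 19 + 3 + 10 + 4 + 28 + 25 = 89.

Total distance 89 min via the nearest-neighbour route Sutton → Alder → Ridge → Spruce → Thorn → Pine → Sutton.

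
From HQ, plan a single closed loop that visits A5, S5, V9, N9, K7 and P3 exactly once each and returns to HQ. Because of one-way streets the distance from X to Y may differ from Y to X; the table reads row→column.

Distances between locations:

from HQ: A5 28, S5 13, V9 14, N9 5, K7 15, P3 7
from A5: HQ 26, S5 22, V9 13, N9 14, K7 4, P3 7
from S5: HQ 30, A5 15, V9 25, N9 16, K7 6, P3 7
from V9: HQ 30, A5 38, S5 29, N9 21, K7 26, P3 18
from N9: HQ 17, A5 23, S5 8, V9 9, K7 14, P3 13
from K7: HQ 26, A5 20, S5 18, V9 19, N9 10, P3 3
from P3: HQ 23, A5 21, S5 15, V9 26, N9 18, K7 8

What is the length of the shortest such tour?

HQ→A5→S5→V9→N9→K7→P3→HQ: 28+22+25+21+14+3+23 = 136
HQ→A5→S5→V9→N9→P3→K7→HQ: 28+22+25+21+13+8+26 = 143
HQ→A5→S5→V9→K7→N9→P3→HQ: 28+22+25+26+10+13+23 = 147
HQ→A5→S5→V9→K7→P3→N9→HQ: 28+22+25+26+3+18+17 = 139
HQ→A5→S5→V9→P3→N9→K7→HQ: 28+22+25+18+18+14+26 = 151
HQ→A5→S5→V9→P3→K7→N9→HQ: 28+22+25+18+8+10+17 = 128
HQ→A5→S5→N9→V9→K7→P3→HQ: 28+22+16+9+26+3+23 = 127
HQ→A5→S5→N9→V9→P3→K7→HQ: 28+22+16+9+18+8+26 = 127
… (712 more)
HQ→N9→S5→K7→P3→A5→V9→HQ: 5+8+6+3+21+13+30 = 86  ← best
The minimum is 86.
One optimal route: HQ → N9 → S5 → K7 → P3 → A5 → V9 → HQ.

Shortest round trip = 86.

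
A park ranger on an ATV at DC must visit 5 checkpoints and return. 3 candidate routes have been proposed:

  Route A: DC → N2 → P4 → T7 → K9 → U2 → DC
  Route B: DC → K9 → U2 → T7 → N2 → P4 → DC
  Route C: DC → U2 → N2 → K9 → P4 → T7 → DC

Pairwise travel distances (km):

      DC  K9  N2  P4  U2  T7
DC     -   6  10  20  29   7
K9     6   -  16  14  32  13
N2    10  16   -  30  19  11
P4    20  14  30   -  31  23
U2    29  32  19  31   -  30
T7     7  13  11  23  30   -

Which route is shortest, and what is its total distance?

Route A: 10 + 30 + 23 + 13 + 32 + 29 = 137
Route B: 6 + 32 + 30 + 11 + 30 + 20 = 129
Route C: 29 + 19 + 16 + 14 + 23 + 7 = 108

108 km — Route C is the shortest.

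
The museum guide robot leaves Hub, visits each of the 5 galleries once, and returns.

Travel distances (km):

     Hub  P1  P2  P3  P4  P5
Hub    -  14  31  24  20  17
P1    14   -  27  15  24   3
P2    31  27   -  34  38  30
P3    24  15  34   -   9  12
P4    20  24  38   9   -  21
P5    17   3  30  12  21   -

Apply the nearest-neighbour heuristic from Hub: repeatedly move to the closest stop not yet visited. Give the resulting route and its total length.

Nearest-neighbour total = 107 km; route Hub → P1 → P5 → P3 → P4 → P2 → Hub.

At Hub the remaining stops are P1 14, P5 17, P4 20, P3 24, P2 31; go to P1.
At P1 the remaining stops are P5 3, P3 15, P4 24, P2 27; go to P5.
At P5 the remaining stops are P3 12, P4 21, P2 30; go to P3.
At P3 the remaining stops are P4 9, P2 34; go to P4.
At P4 the remaining stops are P2 38; go to P2.
Return P2→Hub: 31.
Total = 14 + 3 + 12 + 9 + 38 + 31 = 107.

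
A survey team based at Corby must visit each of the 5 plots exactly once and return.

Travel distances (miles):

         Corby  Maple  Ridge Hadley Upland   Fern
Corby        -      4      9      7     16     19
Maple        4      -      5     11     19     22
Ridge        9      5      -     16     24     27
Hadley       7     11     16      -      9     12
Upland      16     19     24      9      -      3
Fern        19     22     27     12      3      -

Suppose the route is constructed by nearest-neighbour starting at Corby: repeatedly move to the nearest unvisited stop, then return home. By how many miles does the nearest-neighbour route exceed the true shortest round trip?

From Corby: Maple=4, Hadley=7, Ridge=9, Upland=16, Fern=19 → choose Maple (4).
From Maple: Ridge=5, Hadley=11, Upland=19, Fern=22 → choose Ridge (5).
From Ridge: Hadley=16, Upland=24, Fern=27 → choose Hadley (16).
From Hadley: Upland=9, Fern=12 → choose Upland (9).
From Upland: Fern=3 → choose Fern (3).
NN route Corby → Maple → Ridge → Hadley → Upland → Fern → Corby costs 56.
Optimal: Corby → Maple → Ridge → Upland → Fern → Hadley → Corby costs 55 (by enumerating all 60 distinct tours).
Excess = 56 − 55 = 1.

1 miles longer than the optimal tour.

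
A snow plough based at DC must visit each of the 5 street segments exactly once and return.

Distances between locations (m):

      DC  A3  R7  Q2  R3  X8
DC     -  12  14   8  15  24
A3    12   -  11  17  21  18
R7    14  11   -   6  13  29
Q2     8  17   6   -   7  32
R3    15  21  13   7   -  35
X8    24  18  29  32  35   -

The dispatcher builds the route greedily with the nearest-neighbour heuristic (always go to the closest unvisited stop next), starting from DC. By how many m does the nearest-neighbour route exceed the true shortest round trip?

DC: Q2=8, A3=12, R7=14, R3=15, X8=24 ⇒ Q2
Q2: R7=6, R3=7, A3=17, X8=32 ⇒ R7
R7: A3=11, R3=13, X8=29 ⇒ A3
A3: X8=18, R3=21 ⇒ X8
X8: R3=35 ⇒ R3
NN route DC → Q2 → R7 → A3 → X8 → R3 → DC costs 93.
Optimal: DC → Q2 → R3 → R7 → A3 → X8 → DC costs 81 (by enumerating all 60 distinct tours).
Excess = 93 − 81 = 12.

Excess over optimum: 12 m.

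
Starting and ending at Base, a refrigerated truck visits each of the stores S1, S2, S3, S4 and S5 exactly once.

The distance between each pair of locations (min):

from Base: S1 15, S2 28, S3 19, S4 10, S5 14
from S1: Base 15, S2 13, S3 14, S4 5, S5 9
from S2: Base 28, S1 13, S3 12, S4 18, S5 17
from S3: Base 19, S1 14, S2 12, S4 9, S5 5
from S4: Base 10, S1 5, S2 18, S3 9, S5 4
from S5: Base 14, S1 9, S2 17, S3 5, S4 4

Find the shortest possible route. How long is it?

There are 60 distinct closed tours to check (reversals are equivalent).
Base-S1-S2-S3-S4-S5-Base: 15+13+12+9+4+14 = 67
Base-S1-S2-S3-S5-S4-Base: 15+13+12+5+4+10 = 59
Base-S1-S2-S4-S3-S5-Base: 15+13+18+9+5+14 = 74
Base-S1-S2-S4-S5-S3-Base: 15+13+18+4+5+19 = 74
Base-S1-S2-S5-S3-S4-Base: 15+13+17+5+9+10 = 69
Base-S1-S2-S5-S4-S3-Base: 15+13+17+4+9+19 = 77
Base-S1-S3-S2-S4-S5-Base: 15+14+12+18+4+14 = 77
Base-S1-S3-S2-S5-S4-Base: 15+14+12+17+4+10 = 72
Base-S1-S3-S4-S2-S5-Base: 15+14+9+18+17+14 = 87
Base-S1-S3-S4-S5-S2-Base: 15+14+9+4+17+28 = 87
Base-S1-S3-S5-S2-S4-Base: 15+14+5+17+18+10 = 79
Base-S1-S3-S5-S4-S2-Base: 15+14+5+4+18+28 = 84
Base-S1-S4-S2-S3-S5-Base: 15+5+18+12+5+14 = 69
Base-S1-S4-S2-S5-S3-Base: 15+5+18+17+5+19 = 79
… (46 more)
The minimum is 59.
One optimal route: Base → S1 → S2 → S3 → S5 → S4 → Base (or its reverse).

59 min — the shortest possible round trip.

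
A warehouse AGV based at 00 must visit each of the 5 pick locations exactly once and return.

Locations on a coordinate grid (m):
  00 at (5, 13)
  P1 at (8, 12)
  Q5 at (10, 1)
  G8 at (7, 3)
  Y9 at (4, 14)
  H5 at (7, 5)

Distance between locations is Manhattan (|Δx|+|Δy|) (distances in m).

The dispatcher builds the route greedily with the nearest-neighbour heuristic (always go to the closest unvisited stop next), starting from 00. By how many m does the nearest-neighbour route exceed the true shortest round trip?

From 00: Y9=2, P1=4, H5=10, G8=12, Q5=17 → choose Y9 (2).
From Y9: P1=6, H5=12, G8=14, Q5=19 → choose P1 (6).
From P1: H5=8, G8=10, Q5=13 → choose H5 (8).
From H5: G8=2, Q5=7 → choose G8 (2).
From G8: Q5=5 → choose Q5 (5).
NN route 00 → Y9 → P1 → H5 → G8 → Q5 → 00 costs 40.
Optimal: 00 → P1 → Q5 → G8 → H5 → Y9 → 00 costs 38 (by enumerating all 60 distinct tours).
Excess = 40 − 38 = 2.

Excess over optimum: 2 m.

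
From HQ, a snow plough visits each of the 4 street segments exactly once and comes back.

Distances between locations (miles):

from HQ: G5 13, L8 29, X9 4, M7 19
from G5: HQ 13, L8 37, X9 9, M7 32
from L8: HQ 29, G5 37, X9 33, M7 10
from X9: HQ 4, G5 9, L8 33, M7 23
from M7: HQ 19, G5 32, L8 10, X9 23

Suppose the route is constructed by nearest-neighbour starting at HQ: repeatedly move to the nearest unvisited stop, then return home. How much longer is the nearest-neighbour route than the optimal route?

The nearest-neighbour route is 5 miles longer than optimal.

HQ: X9=4, G5=13, M7=19, L8=29 ⇒ X9
X9: G5=9, M7=23, L8=33 ⇒ G5
G5: M7=32, L8=37 ⇒ M7
M7: L8=10 ⇒ L8
NN route HQ → X9 → G5 → M7 → L8 → HQ costs 84.
Optimal: HQ → X9 → G5 → L8 → M7 → HQ costs 79 (by enumerating all 12 distinct tours).
Excess = 84 − 79 = 5.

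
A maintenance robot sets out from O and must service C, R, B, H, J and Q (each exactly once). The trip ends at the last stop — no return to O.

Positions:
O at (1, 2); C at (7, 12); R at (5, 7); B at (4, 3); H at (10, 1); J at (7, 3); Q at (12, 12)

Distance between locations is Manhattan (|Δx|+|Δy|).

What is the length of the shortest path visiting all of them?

There are 6! = 720 possible orderings.
O → C → R → B → H → J → Q: 16+7+5+8+5+14 = 55
O → C → R → B → H → Q → J: 16+7+5+8+13+14 = 63
O → C → R → B → J → H → Q: 16+7+5+3+5+13 = 49
O → C → R → B → J → Q → H: 16+7+5+3+14+13 = 58
O → C → R → B → Q → H → J: 16+7+5+17+13+5 = 63
O → C → R → B → Q → J → H: 16+7+5+17+14+5 = 64
O → C → R → H → B → J → Q: 16+7+11+8+3+14 = 59
O → C → R → H → B → Q → J: 16+7+11+8+17+14 = 73
… (712 more)
O → B → H → J → R → C → Q: 4+8+5+6+7+5 = 35  ← best
The minimum is 35.
One shortest path: O → B → H → J → R → C → Q.

Minimum one-way distance = 35.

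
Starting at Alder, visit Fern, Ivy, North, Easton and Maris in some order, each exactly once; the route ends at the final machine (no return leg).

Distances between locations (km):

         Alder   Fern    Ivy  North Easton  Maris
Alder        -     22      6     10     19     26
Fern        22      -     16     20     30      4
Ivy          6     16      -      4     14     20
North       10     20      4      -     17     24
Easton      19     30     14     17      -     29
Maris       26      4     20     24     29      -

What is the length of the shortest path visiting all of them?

Minimum one-way distance = 60 km.

There are 5! = 120 possible orderings.
Alder→Fern→Ivy→North→Easton→Maris: 22+16+4+17+29 = 88
Alder→Fern→Ivy→North→Maris→Easton: 22+16+4+24+29 = 95
Alder→Fern→Ivy→Easton→North→Maris: 22+16+14+17+24 = 93
Alder→Fern→Ivy→Easton→Maris→North: 22+16+14+29+24 = 105
Alder→Fern→Ivy→Maris→North→Easton: 22+16+20+24+17 = 99
Alder→Fern→Ivy→Maris→Easton→North: 22+16+20+29+17 = 104
Alder→Fern→North→Ivy→Easton→Maris: 22+20+4+14+29 = 89
Alder→Fern→North→Ivy→Maris→Easton: 22+20+4+20+29 = 95
Alder→Fern→North→Easton→Ivy→Maris: 22+20+17+14+20 = 93
Alder→Fern→North→Easton→Maris→Ivy: 22+20+17+29+20 = 108
Alder→Fern→North→Maris→Ivy→Easton: 22+20+24+20+14 = 100
Alder→Fern→North→Maris→Easton→Ivy: 22+20+24+29+14 = 109
Alder→Fern→Easton→Ivy→North→Maris: 22+30+14+4+24 = 94
Alder→Fern→Easton→Ivy→Maris→North: 22+30+14+20+24 = 110
… (106 more)
Alder→Ivy→North→Easton→Maris→Fern: 6+4+17+29+4 = 60  ← best
The minimum is 60.
One shortest path: Alder → Ivy → North → Easton → Maris → Fern.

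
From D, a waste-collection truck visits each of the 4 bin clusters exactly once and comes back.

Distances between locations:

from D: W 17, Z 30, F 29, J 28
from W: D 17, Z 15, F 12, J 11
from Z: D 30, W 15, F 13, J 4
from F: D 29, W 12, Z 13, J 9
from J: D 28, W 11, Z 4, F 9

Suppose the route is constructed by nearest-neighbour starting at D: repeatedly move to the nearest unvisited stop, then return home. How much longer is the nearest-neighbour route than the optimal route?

2 longer than the optimal tour.

D: W=17, J=28, F=29, Z=30 ⇒ W
W: J=11, F=12, Z=15 ⇒ J
J: Z=4, F=9 ⇒ Z
Z: F=13 ⇒ F
NN route D → W → J → Z → F → D costs 74.
Optimal: D → W → F → J → Z → D costs 72 (by enumerating all 12 distinct tours).
Excess = 74 − 72 = 2.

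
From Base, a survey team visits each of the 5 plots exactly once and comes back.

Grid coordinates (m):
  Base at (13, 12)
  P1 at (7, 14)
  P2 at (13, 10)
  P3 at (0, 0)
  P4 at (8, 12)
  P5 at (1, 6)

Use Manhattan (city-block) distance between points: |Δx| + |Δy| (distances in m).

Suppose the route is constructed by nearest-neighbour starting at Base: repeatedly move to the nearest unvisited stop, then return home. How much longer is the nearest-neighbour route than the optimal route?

Excess over optimum: 4 m.

Base: P2=2, P4=5, P1=8, P5=18, P3=25 ⇒ P2
P2: P4=7, P1=10, P5=16, P3=23 ⇒ P4
P4: P1=3, P5=13, P3=20 ⇒ P1
P1: P5=14, P3=21 ⇒ P5
P5: P3=7 ⇒ P3
NN route Base → P2 → P4 → P1 → P5 → P3 → Base costs 58.
Optimal: Base → P2 → P3 → P5 → P1 → P4 → Base costs 54 (by enumerating all 60 distinct tours).
Excess = 58 − 54 = 4.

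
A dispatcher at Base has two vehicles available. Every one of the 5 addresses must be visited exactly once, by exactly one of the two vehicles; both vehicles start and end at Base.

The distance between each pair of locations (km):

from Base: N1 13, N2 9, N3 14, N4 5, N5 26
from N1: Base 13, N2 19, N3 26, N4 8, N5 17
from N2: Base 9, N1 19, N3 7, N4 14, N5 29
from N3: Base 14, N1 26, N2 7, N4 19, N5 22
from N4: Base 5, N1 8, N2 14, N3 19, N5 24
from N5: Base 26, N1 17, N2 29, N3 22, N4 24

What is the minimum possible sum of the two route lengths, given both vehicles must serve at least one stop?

Minimum combined distance: 78 km.

Check every non-empty split of the stops between the two vehicles; for each half take its own optimal tour:
  {N1} + {N2, N3, N4, N5}: 26 + 67 = 93
  {N2} + {N1, N3, N4, N5}: 18 + 66 = 84
  {N1, N2} + {N3, N4, N5}: 41 + 65 = 106
  {N3} + {N1, N2, N4, N5}: 28 + 68 = 96
  {N1, N3} + {N2, N4, N5}: 53 + 67 = 120
  {N2, N3} + {N1, N4, N5}: 30 + 56 = 86
  … (15 splits in total)
  {N4} + {N1, N2, N3, N5}: 10 + 68 = 78  ← best
Best: vehicle 1 Base → N4 → Base = 10; vehicle 2 Base → N1 → N5 → N3 → N2 → Base = 68; combined 78.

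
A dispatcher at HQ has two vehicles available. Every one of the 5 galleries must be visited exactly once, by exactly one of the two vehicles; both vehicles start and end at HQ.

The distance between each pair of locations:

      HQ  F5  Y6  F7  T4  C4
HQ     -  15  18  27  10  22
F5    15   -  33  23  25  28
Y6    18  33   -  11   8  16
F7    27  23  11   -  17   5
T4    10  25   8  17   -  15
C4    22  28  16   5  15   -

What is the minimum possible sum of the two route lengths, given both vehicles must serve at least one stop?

Check every non-empty split of the stops between the two vehicles; for each half take its own optimal tour:
  {F5} + {Y6, F7, T4, C4}: 30 + 56 = 86
  {Y6} + {F5, F7, T4, C4}: 36 + 68 = 104
  {F5, Y6} + {F7, T4, C4}: 66 + 54 = 120
  {F7} + {F5, Y6, T4, C4}: 54 + 77 = 131
  {F5, F7} + {Y6, T4, C4}: 65 + 56 = 121
  {Y6, F7} + {F5, T4, C4}: 56 + 68 = 124
  … (15 splits in total)
Best: vehicle 1 HQ → F5 → HQ = 30; vehicle 2 HQ → T4 → Y6 → F7 → C4 → HQ = 56; combined 86.

86 — the smallest possible combined total.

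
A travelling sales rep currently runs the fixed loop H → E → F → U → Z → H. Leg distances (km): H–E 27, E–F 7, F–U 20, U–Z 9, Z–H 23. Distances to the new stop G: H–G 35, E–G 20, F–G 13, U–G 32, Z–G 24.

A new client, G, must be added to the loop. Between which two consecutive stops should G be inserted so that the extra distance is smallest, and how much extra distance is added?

+25 km — insert G between F and U.

Insertion cost between consecutive stops i–j is d(i,G) + d(G,j) − d(i,j):
  between H and E: 35 + 20 − 27 = 28
  between E and F: 20 + 13 − 7 = 26
  between F and U: 13 + 32 − 20 = 25
  between U and Z: 32 + 24 − 9 = 47
  between Z and H: 24 + 35 − 23 = 36
Cheapest insertion is between F and U, adding 25.
New total = 86 + 25 = 111.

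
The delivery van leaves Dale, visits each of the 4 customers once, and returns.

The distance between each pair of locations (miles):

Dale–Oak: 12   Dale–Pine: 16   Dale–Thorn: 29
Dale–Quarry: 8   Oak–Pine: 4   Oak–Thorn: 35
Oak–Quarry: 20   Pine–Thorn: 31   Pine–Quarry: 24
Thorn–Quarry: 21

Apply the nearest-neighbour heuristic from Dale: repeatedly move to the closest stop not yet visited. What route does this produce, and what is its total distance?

Total distance 92 miles via the nearest-neighbour route Dale → Quarry → Oak → Pine → Thorn → Dale.

From Dale: distances to unvisited — Quarry=8, Oak=12, Pine=16, Thorn=29. Nearest is Quarry (8).
From Quarry: distances to unvisited — Oak=20, Thorn=21, Pine=24. Nearest is Oak (20).
From Oak: distances to unvisited — Pine=4, Thorn=35. Nearest is Pine (4).
From Pine: distances to unvisited — Thorn=31. Nearest is Thorn (31).
Return Thorn→Dale: 29.
Total = 8 + 20 + 4 + 31 + 29 = 92.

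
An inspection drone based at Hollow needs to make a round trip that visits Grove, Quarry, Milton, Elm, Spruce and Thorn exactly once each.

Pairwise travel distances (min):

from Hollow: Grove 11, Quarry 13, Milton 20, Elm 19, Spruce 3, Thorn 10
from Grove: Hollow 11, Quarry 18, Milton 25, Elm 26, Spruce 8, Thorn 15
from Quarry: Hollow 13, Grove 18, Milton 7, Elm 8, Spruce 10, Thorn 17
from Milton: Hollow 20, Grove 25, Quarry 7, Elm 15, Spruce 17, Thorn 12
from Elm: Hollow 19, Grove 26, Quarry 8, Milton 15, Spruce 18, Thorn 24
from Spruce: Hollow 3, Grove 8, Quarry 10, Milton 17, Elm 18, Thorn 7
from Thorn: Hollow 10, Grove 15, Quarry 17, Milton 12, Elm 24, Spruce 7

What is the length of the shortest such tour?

With 6 stops there are 6!/2 = 360 distinct round trips (a route and its reverse cost the same).
Hollow → Grove → Quarry → Milton → Elm → Spruce → Thorn → Hollow: 11+18+7+15+18+7+10 = 86
Hollow → Grove → Quarry → Milton → Elm → Thorn → Spruce → Hollow: 11+18+7+15+24+7+3 = 85
Hollow → Grove → Quarry → Milton → Spruce → Elm → Thorn → Hollow: 11+18+7+17+18+24+10 = 105
Hollow → Grove → Quarry → Milton → Spruce → Thorn → Elm → Hollow: 11+18+7+17+7+24+19 = 103
Hollow → Grove → Quarry → Milton → Thorn → Elm → Spruce → Hollow: 11+18+7+12+24+18+3 = 93
Hollow → Grove → Quarry → Milton → Thorn → Spruce → Elm → Hollow: 11+18+7+12+7+18+19 = 92
Hollow → Grove → Quarry → Elm → Milton → Spruce → Thorn → Hollow: 11+18+8+15+17+7+10 = 86
Hollow → Grove → Quarry → Elm → Milton → Thorn → Spruce → Hollow: 11+18+8+15+12+7+3 = 74
… (352 more)
Hollow → Grove → Spruce → Thorn → Milton → Quarry → Elm → Hollow: 11+8+7+12+7+8+19 = 72  ← best
The minimum is 72.
One optimal route: Hollow → Grove → Spruce → Thorn → Milton → Quarry → Elm → Hollow (or its reverse).

Shortest round trip = 72 min.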